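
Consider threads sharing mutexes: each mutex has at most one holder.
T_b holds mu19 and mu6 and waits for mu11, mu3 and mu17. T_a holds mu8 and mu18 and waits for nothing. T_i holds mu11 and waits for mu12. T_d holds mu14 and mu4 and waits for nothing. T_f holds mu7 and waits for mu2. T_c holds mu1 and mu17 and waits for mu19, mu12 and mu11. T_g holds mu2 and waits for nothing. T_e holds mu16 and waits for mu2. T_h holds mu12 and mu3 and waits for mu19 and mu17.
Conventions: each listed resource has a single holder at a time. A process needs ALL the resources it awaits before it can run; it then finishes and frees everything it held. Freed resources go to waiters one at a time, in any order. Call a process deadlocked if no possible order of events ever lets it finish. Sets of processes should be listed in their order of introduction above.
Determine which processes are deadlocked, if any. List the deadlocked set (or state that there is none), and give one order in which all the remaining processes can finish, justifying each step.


The deadlocked set is T_b, T_i, T_c and T_h.
Key observation: T_b -> T_i -> T_h -> T_b is a circular wait — nothing in it can go first; T_c is caught in further circular waits.
A valid finishing order for the others: T_g, T_e, T_f, T_d, T_a.
Walking it through:
  run T_g (it waits on nothing); releases mu2
  run T_e (all its waits — mu2 — are resolved); releases mu16
  run T_f (all its waits — mu2 — are resolved); releases mu7
  run T_d (it waits on nothing); releases mu14 and mu4
  run T_a (it waits on nothing); releases mu8 and mu18


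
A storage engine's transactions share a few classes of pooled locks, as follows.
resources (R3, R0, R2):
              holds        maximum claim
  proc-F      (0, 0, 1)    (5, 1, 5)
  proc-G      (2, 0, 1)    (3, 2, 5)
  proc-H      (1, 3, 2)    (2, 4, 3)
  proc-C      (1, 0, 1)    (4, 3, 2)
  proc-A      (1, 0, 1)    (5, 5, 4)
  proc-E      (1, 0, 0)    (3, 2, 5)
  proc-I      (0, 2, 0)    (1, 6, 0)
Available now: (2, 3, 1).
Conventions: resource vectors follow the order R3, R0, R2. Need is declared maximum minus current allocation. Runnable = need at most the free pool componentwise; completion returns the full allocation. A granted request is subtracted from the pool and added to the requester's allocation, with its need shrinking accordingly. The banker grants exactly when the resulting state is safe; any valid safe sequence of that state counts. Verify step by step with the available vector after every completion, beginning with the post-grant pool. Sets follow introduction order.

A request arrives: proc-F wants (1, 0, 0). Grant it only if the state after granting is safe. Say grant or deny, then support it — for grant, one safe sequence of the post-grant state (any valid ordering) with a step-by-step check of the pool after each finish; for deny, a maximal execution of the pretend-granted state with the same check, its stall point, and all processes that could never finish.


DENY. Granting would leave the state unsafe.
Key observation: after proc-H, proc-I the pool peaks at (2, 8, 3), and each blocked process is short somewhere: proc-F on R3, R2; proc-G on R2; proc-C on R3; proc-A on R3; proc-E on R2.
After a pretend grant, a maximal execution: proc-H, proc-I — then nothing else fits. Walking it through:
  pool = (1, 3, 1)
  run proc-H (needs (1, 1, 1), free (1, 3, 1)); after release of (1, 3, 2) the pool is (2, 6, 3)
  run proc-I (needs (1, 4, 0), free (2, 6, 3)); after release of (0, 2, 0) the pool is (2, 8, 3)
  blocked: proc-F wants (4, 1, 4), pool (2, 8, 3) — not enough R3 and R2
  blocked: proc-G wants (1, 2, 4), pool (2, 8, 3) — not enough R2
  blocked: proc-C wants (3, 3, 1), pool (2, 8, 3) — not enough R3
  blocked: proc-A wants (4, 5, 3), pool (2, 8, 3) — not enough R3
  blocked: proc-E wants (2, 2, 5), pool (2, 8, 3) — not enough R2
Post-grant, the permanently blocked set is proc-F, proc-G, proc-C, proc-A and proc-E.


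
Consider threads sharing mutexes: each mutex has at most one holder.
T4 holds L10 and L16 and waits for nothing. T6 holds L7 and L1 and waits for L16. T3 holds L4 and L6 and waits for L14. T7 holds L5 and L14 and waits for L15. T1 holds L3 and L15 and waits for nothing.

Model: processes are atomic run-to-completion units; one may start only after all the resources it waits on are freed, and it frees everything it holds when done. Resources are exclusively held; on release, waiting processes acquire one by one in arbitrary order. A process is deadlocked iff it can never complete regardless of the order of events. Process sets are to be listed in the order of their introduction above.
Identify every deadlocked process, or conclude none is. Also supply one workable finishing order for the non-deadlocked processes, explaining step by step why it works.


No process is deadlocked.
Key observation: the wait relation is loop-free; peeling off processes with no waits unwinds the whole state.
One completion order for the rest: T4, T1, T7, T6, T3.
Walking it through:
  T4 waits on nothing -> runs at once and releases L10 and L16
  T1 waits on nothing -> runs at once and releases L3 and L15
  run T7 (all its waits — L15 — are resolved); releases L5 and L14
  run T6 (all its waits — L16 — are resolved); releases L7 and L1
  run T3 (all its waits — L14 — are resolved); releases L4 and L6


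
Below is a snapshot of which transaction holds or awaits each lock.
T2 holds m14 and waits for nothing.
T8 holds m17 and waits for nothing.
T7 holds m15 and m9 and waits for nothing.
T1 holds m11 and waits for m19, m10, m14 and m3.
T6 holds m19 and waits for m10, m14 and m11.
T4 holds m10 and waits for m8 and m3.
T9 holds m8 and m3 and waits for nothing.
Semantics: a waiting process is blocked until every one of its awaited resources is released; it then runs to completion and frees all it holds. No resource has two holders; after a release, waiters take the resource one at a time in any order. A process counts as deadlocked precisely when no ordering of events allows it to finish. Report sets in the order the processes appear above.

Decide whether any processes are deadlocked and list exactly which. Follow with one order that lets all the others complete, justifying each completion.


Deadlocked set: T1 and T6.
Key observation: the loop T1 -> T6 -> T1 blocks itself forever; no other process is dragged down with it.
The rest can finish in the order T9, T8, T4, T7, T2.
Verifying each step:
  run T9 (it waits on nothing); releases m8 and m3
  run T8 (it waits on nothing); releases m17
  run T4 (all its waits — m8 and m3 — are resolved); releases m10
  run T7 (it waits on nothing); releases m15 and m9
  run T2 (it waits on nothing); releases m14


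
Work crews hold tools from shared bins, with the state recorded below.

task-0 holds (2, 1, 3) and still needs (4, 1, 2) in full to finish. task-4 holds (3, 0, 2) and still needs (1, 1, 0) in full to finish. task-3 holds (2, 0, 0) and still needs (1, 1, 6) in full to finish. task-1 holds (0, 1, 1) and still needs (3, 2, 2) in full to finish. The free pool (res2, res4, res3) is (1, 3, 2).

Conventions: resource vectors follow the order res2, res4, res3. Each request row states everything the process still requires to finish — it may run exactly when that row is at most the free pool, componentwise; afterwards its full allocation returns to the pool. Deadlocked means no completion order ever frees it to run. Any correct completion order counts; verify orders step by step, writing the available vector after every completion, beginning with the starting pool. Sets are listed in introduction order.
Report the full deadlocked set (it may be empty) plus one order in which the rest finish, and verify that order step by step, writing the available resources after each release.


No process is deadlocked.
Key observation: beginning at task-4, releases accumulate fast enough that every process eventually fits.
One completion order for the rest: task-4, task-1, task-0, task-3. Verifying each step:
  pool = (1, 3, 2)
  task-4 needs (1, 1, 0) <= (1, 3, 2) -> finishes; pool += (3, 0, 2) = (4, 3, 4)
  task-1 needs (3, 2, 2) <= (4, 3, 4) -> finishes; pool += (0, 1, 1) = (4, 4, 5)
  task-0 needs (4, 1, 2) <= (4, 4, 5) -> finishes; pool += (2, 1, 3) = (6, 5, 8)
  task-3 needs (1, 1, 6) <= (6, 5, 8) -> finishes; pool += (2, 0, 0) = (8, 5, 8)


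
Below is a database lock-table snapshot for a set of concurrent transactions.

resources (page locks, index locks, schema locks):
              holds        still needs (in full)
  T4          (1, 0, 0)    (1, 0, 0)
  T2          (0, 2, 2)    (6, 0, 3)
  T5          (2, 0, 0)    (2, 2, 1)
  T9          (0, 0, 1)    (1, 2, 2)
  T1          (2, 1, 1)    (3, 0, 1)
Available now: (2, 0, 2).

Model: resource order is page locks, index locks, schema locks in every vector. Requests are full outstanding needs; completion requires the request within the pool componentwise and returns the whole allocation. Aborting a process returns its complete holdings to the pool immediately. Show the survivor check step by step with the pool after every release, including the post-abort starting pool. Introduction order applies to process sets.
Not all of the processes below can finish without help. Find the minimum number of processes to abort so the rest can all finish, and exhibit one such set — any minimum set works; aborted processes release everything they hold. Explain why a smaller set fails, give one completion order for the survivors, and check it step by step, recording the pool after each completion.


Minimum abort set: T5.
Key observation: aborting T5 returns (2, 0, 0), and T2 — hopeless before — runs at step 2 with the returned capacity in the pool.
Minimality: the empty abort set fails — the state is deadlocked as it stands.
One survivor order: T1, T2, T4, T9. Step-by-step check (post-abort pool first):
  pool = (4, 0, 2)
  T1: need (3, 0, 1) fits (4, 0, 2); releases (2, 1, 1), pool now (6, 1, 3)
  T2: need (6, 0, 3) fits (6, 1, 3); releases (0, 2, 2), pool now (6, 3, 5)
  T4: need (1, 0, 0) fits (6, 3, 5); releases (1, 0, 0), pool now (7, 3, 5)
  T9: need (1, 2, 2) fits (7, 3, 5); releases (0, 0, 1), pool now (7, 3, 6)


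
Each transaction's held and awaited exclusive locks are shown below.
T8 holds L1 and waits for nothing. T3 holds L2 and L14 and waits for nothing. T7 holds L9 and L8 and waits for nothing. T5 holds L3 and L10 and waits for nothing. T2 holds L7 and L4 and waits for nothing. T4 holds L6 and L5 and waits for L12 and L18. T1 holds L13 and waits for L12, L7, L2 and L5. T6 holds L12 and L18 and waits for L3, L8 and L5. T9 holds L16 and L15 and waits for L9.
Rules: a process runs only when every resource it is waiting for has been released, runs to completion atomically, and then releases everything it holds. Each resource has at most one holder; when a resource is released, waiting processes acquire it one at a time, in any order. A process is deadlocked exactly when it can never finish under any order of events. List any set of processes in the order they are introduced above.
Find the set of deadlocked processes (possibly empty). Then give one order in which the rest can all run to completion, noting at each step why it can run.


Deadlocked set: T4, T1 and T6.
Key observation: along T4 -> T6 -> T4, each member waits on what the next one holds — a deadlock; T1 waits into the deadlock from upstream.
One completion order for the rest: T8, T7, T9, T5, T3, T2.
Step-by-step check:
  run T8 (it waits on nothing); releases L1
  run T7 (it waits on nothing); releases L9 and L8
  T9 waits on L9 — all released -> runs and releases L16 and L15
  run T5 (it waits on nothing); releases L3 and L10
  run T3 (it waits on nothing); releases L2 and L14
  run T2 (it waits on nothing); releases L7 and L4


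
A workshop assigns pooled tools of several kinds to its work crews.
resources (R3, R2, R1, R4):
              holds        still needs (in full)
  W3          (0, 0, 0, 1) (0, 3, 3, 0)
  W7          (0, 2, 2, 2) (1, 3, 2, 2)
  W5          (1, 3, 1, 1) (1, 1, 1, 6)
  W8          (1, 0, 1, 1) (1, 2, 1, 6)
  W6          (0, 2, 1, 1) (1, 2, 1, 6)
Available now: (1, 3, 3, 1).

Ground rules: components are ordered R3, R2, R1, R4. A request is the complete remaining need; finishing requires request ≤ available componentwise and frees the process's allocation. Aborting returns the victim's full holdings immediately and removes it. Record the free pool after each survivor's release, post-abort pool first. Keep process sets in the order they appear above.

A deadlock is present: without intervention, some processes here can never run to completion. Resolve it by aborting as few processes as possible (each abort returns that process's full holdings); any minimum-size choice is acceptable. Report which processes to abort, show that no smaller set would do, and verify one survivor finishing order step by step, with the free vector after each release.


The answer: abort W5 and W6.
Key observation: W8 was stuck for good until W5 and W6 gave back (1, 5, 2, 2); in the order shown it finishes at step 3.
No one abort is enough; case by case: W3 alone leaves W5 blocked (short on R4); W7 alone leaves W5 blocked (short on R4); W5 alone leaves W8 blocked (short on R4); W8 alone leaves W5 blocked (short on R4); W6 alone leaves W5 blocked (short on R4).
One survivor order: W7, W3, W8. Check, step by step (post-abort pool first):
  pool = (2, 8, 5, 3)
  run W7 (needs (1, 3, 2, 2), free (2, 8, 5, 3)); after release of (0, 2, 2, 2) the pool is (2, 10, 7, 5)
  run W3 (needs (0, 3, 3, 0), free (2, 10, 7, 5)); after release of (0, 0, 0, 1) the pool is (2, 10, 7, 6)
  run W8 (needs (1, 2, 1, 6), free (2, 10, 7, 6)); after release of (1, 0, 1, 1) the pool is (3, 10, 8, 7)


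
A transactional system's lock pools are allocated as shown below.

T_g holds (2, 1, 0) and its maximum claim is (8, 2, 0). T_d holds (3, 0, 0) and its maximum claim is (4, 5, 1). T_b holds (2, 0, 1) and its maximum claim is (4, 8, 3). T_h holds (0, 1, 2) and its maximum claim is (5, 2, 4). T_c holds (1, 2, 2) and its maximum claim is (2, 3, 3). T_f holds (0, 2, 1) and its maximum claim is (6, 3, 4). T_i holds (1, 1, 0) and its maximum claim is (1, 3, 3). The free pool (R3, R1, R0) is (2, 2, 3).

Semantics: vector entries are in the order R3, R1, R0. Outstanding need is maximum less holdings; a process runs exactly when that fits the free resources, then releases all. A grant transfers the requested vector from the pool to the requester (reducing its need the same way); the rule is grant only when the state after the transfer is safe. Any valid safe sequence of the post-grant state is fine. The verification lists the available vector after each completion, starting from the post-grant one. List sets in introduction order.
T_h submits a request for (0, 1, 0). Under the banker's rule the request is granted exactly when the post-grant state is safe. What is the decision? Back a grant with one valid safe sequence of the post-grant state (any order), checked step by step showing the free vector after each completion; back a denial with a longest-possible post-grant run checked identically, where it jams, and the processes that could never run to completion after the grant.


DENY: after the grant no complete ordering would exist.
Key observation: after T_c, T_i the pool peaks at (4, 4, 5), and each blocked process is short somewhere: T_g on R3; T_d on R1; T_b on R1; T_h on R3; T_f on R3.
After a pretend grant, a maximal execution: T_c, T_i — then nothing else fits. Walking it through:
  pool = (2, 1, 3)
  run T_c (needs (1, 1, 1), free (2, 1, 3)); after release of (1, 2, 2) the pool is (3, 3, 5)
  run T_i (needs (0, 2, 3), free (3, 3, 5)); after release of (1, 1, 0) the pool is (4, 4, 5)
  blocked: T_g wants (6, 1, 0), pool (4, 4, 5) — not enough R3
  blocked: T_d wants (1, 5, 1), pool (4, 4, 5) — not enough R1
  blocked: T_b wants (2, 8, 2), pool (4, 4, 5) — not enough R1
  blocked: T_h wants (5, 0, 2), pool (4, 4, 5) — not enough R3
  blocked: T_f wants (6, 1, 3), pool (4, 4, 5) — not enough R3
Had the request been granted, T_g, T_d, T_b, T_h and T_f could never finish.


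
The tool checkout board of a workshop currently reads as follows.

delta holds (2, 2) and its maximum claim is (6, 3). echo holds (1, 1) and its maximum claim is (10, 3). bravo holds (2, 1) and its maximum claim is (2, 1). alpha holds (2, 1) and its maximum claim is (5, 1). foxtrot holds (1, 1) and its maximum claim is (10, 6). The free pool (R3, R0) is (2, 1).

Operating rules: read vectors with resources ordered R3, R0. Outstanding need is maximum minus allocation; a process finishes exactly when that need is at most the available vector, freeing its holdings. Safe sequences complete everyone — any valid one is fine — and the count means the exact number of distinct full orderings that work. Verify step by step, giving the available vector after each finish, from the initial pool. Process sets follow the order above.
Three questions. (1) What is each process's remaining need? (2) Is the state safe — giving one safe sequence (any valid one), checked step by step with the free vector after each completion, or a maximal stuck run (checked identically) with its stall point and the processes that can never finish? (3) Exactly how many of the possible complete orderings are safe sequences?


(1) Outstanding need per process (order R3, R0):
  delta: (4, 1)
  echo: (9, 2)
  bravo: (0, 0)
  alpha: (3, 0)
  foxtrot: (9, 5)
(2) UNSAFE.
Key observation: the pool after bravo, alpha, delta is (8, 5); every surviving request exceeds it in R3, so progress ends there.
A maximal execution: bravo, alpha, delta — then nothing else fits. Step-by-step check:
  pool = (2, 1)
  bravo needs (0, 0) <= (2, 1) -> finishes; pool += (2, 1) = (4, 2)
  alpha needs (3, 0) <= (4, 2) -> finishes; pool += (2, 1) = (6, 3)
  delta needs (4, 1) <= (6, 3) -> finishes; pool += (2, 2) = (8, 5)
  blocked: echo wants (9, 2), pool (8, 5) — not enough R3
  blocked: foxtrot wants (9, 5), pool (8, 5) — not enough R3
Processes that can never finish: echo and foxtrot.
(3) Exactly 0 of the possible complete orderings are safe sequences.


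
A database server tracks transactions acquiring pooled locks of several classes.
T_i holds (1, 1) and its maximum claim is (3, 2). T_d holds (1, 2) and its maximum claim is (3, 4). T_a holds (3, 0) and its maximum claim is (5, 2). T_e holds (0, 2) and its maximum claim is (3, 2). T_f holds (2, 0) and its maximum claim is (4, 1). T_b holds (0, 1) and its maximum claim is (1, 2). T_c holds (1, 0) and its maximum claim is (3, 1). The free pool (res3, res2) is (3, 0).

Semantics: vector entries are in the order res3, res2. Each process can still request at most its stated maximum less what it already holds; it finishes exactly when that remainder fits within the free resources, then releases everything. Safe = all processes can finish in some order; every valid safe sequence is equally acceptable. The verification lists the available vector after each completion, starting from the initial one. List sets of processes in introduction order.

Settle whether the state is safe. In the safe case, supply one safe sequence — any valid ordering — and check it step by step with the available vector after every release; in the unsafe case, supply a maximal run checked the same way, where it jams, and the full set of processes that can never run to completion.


SAFE. One safe sequence: T_e, T_d, T_b, T_f, T_a, T_c, T_i.
Key observation: T_e is the earliest step where a requested resource binds exactly: need (3, 0), pool (3, 0) at its turn.
Verifying each step:
  pool = (3, 0)
  T_e: need (3, 0) fits (3, 0); releases (0, 2), pool now (3, 2)
  T_d: need (2, 2) fits (3, 2); releases (1, 2), pool now (4, 4)
  T_b: need (1, 1) fits (4, 4); releases (0, 1), pool now (4, 5)
  T_f: need (2, 1) fits (4, 5); releases (2, 0), pool now (6, 5)
  T_a: need (2, 2) fits (6, 5); releases (3, 0), pool now (9, 5)
  T_c: need (2, 1) fits (9, 5); releases (1, 0), pool now (10, 5)
  T_i: need (2, 1) fits (10, 5); releases (1, 1), pool now (11, 6)


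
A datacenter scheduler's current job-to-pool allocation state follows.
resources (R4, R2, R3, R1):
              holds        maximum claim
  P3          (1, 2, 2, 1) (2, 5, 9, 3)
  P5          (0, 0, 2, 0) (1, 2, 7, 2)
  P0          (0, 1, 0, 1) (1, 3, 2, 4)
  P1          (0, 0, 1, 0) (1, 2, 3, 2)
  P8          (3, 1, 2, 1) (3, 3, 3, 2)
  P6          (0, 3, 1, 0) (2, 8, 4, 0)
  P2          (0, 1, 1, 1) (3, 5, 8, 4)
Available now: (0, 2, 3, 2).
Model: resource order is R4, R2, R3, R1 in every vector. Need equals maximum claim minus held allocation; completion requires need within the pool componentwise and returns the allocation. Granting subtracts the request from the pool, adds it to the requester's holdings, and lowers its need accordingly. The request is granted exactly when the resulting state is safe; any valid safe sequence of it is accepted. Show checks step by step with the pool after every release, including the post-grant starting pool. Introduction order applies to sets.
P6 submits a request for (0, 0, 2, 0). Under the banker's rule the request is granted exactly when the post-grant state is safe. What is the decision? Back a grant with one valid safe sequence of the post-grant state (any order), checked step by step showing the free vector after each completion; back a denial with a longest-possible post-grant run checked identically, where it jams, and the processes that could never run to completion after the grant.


DENY: after the grant no complete ordering would exist.
Key observation: after P8, P0, P1 the pool peaks at (3, 4, 4, 4), and each blocked process is short somewhere: P3 on R3; P5 on R3; P6 on R2; P2 on R3.
Pretend the grant happened; the run P8, P0, P1 goes as far as possible. Verifying each step:
  pool = (0, 2, 1, 2)
  run P8 (needs (0, 2, 1, 1), free (0, 2, 1, 2)); after release of (3, 1, 2, 1) the pool is (3, 3, 3, 3)
  run P0 (needs (1, 2, 2, 3), free (3, 3, 3, 3)); after release of (0, 1, 0, 1) the pool is (3, 4, 3, 4)
  run P1 (needs (1, 2, 2, 2), free (3, 4, 3, 4)); after release of (0, 0, 1, 0) the pool is (3, 4, 4, 4)
  blocked: P3 wants (1, 3, 7, 2), pool (3, 4, 4, 4) — not enough R3
  blocked: P5 wants (1, 2, 5, 2), pool (3, 4, 4, 4) — not enough R3
  blocked: P6 wants (2, 5, 1, 0), pool (3, 4, 4, 4) — not enough R2
  blocked: P2 wants (3, 4, 7, 3), pool (3, 4, 4, 4) — not enough R3
Had the request been granted, P3, P5, P6 and P2 could never finish.


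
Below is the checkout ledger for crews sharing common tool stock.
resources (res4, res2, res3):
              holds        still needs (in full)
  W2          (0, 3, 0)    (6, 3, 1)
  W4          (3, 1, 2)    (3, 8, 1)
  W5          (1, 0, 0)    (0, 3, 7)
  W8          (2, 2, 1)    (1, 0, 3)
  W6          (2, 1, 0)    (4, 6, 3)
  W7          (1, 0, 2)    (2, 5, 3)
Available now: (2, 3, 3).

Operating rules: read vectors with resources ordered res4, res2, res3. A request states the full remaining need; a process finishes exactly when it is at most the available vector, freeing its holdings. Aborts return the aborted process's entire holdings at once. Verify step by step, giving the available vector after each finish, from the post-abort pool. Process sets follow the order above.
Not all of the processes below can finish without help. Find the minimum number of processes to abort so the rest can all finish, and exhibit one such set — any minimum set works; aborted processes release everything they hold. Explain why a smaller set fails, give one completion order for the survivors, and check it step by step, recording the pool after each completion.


Abort W5.
Key observation: aborting W5 returns (1, 0, 0), and W2 — hopeless before — runs at step 3 with the returned capacity in the pool.
Why nothing smaller works: aborting no one leaves the state deadlocked as given.
The survivors complete as W8, W7, W2, W6, W4. Verifying each step (starting from the post-abort pool):
  pool = (3, 3, 3)
  W8 needs (1, 0, 3) <= (3, 3, 3) -> finishes; pool += (2, 2, 1) = (5, 5, 4)
  W7 needs (2, 5, 3) <= (5, 5, 4) -> finishes; pool += (1, 0, 2) = (6, 5, 6)
  W2 needs (6, 3, 1) <= (6, 5, 6) -> finishes; pool += (0, 3, 0) = (6, 8, 6)
  W6 needs (4, 6, 3) <= (6, 8, 6) -> finishes; pool += (2, 1, 0) = (8, 9, 6)
  W4 needs (3, 8, 1) <= (8, 9, 6) -> finishes; pool += (3, 1, 2) = (11, 10, 8)


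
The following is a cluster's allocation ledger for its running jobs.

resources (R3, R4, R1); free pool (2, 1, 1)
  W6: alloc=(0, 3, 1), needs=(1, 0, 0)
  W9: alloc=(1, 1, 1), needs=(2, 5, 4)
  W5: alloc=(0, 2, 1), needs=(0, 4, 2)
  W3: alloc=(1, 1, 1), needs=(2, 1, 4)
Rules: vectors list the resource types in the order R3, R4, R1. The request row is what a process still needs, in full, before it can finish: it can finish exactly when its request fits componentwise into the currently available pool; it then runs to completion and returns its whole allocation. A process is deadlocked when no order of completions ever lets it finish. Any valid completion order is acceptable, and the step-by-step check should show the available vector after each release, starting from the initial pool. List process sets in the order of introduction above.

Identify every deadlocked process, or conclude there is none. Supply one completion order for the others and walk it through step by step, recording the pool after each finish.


Deadlocked set: W9 and W3.
Key observation: the pool after W6, W5 is (2, 6, 3); every surviving request exceeds it in R1, so progress ends there.
A valid finishing order for the others: W6, W5. Check, step by step:
  pool = (2, 1, 1)
  W6: need (1, 0, 0) fits (2, 1, 1); releases (0, 3, 1), pool now (2, 4, 2)
  W5: need (0, 4, 2) fits (2, 4, 2); releases (0, 2, 1), pool now (2, 6, 3)
The blocked processes can never fit:
  W9 still needs (2, 5, 4) but only (2, 6, 3) is free — short on R1
  W3 still needs (2, 1, 4) but only (2, 6, 3) is free — short on R1


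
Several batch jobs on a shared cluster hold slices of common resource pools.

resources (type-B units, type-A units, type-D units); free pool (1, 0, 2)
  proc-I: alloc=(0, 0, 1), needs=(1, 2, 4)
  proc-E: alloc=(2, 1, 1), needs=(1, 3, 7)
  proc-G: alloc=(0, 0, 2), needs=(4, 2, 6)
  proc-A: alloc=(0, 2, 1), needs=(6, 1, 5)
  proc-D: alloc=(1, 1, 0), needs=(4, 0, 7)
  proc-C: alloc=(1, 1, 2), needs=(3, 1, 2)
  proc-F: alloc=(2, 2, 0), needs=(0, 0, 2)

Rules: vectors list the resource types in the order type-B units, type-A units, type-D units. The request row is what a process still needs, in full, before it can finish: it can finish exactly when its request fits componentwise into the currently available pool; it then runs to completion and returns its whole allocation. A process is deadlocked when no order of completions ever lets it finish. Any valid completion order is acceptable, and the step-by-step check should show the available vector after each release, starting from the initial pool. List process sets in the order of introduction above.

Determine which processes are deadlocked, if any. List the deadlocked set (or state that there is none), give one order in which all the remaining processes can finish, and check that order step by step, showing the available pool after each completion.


Deadlocked set: proc-E, proc-G, proc-A and proc-D.
Key observation: after proc-F, proc-C, proc-I the pool peaks at (4, 3, 5), and each blocked process is short somewhere: proc-E on type-D units; proc-G on type-D units; proc-A on type-B units; proc-D on type-D units.
A valid finishing order for the others: proc-F, proc-C, proc-I. Verifying each step:
  pool = (1, 0, 2)
  proc-F: need (0, 0, 2) fits (1, 0, 2); releases (2, 2, 0), pool now (3, 2, 2)
  proc-C: need (3, 1, 2) fits (3, 2, 2); releases (1, 1, 2), pool now (4, 3, 4)
  proc-I: need (1, 2, 4) fits (4, 3, 4); releases (0, 0, 1), pool now (4, 3, 5)
The blocked processes can never fit:
  proc-E still needs (1, 3, 7) but only (4, 3, 5) is free — short on type-D units
  proc-G still needs (4, 2, 6) but only (4, 3, 5) is free — short on type-D units
  proc-A still needs (6, 1, 5) but only (4, 3, 5) is free — short on type-B units
  proc-D still needs (4, 0, 7) but only (4, 3, 5) is free — short on type-D units


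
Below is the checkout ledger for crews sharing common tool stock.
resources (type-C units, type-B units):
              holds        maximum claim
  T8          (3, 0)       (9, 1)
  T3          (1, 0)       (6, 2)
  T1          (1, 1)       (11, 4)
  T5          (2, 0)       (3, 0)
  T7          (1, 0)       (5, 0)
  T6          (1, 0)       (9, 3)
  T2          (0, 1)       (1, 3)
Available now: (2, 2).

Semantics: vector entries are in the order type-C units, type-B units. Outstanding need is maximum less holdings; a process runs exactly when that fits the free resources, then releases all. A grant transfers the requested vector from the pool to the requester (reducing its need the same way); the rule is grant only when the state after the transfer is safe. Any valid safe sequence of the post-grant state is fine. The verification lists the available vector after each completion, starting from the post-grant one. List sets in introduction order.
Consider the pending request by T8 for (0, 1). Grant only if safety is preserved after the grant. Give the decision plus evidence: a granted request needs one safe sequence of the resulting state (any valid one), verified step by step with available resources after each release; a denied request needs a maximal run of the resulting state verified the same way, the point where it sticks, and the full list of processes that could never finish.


DENY. Granting would leave the state unsafe.
Key observation: after T5, T7 the pool peaks at (5, 1), and each blocked process is short somewhere: T8 on type-C units; T3 on type-B units; T1 on type-C units, type-B units; T6 on type-C units, type-B units; T2 on type-B units.
After a pretend grant, a maximal execution: T5, T7 — then nothing else fits. Step-by-step check:
  pool = (2, 1)
  T5 needs (1, 0) <= (2, 1) -> finishes; pool += (2, 0) = (4, 1)
  T7 needs (4, 0) <= (4, 1) -> finishes; pool += (1, 0) = (5, 1)
  blocked: T8 wants (6, 0), pool (5, 1) — not enough type-C units
  blocked: T3 wants (5, 2), pool (5, 1) — not enough type-B units
  blocked: T1 wants (10, 3), pool (5, 1) — not enough type-C units and type-B units
  blocked: T6 wants (8, 3), pool (5, 1) — not enough type-C units and type-B units
  blocked: T2 wants (1, 2), pool (5, 1) — not enough type-B units
Processes that could never finish after the grant: T8, T3, T1, T6 and T2.


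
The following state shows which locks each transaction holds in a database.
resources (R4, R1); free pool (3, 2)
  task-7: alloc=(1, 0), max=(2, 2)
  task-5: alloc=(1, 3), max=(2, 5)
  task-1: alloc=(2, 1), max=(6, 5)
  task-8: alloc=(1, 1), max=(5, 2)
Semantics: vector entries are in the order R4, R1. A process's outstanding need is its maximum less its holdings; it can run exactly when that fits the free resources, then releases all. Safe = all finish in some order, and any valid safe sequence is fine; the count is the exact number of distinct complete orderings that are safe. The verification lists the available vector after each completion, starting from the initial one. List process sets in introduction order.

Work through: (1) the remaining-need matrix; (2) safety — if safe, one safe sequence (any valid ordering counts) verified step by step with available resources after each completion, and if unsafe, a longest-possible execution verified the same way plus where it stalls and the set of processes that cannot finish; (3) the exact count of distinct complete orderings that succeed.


(1) Remaining need (order R4, R1):
  task-7: (1, 2)
  task-5: (1, 2)
  task-1: (4, 4)
  task-8: (4, 1)
(2) SAFE, for example via the order task-5, task-7, task-1, task-8.
Key observation: the first exact fit in this order is task-5 — it needs (1, 2) with (3, 2) free, meeting a requested resource to the last unit.
Walking it through:
  pool = (3, 2)
  run task-5 (needs (1, 2), free (3, 2)); after release of (1, 3) the pool is (4, 5)
  run task-7 (needs (1, 2), free (4, 5)); after release of (1, 0) the pool is (5, 5)
  run task-1 (needs (4, 4), free (5, 5)); after release of (2, 1) the pool is (7, 6)
  run task-8 (needs (4, 1), free (7, 6)); after release of (1, 1) the pool is (8, 7)
(3) The exact count: 9 of the possible complete orderings are safe sequences.


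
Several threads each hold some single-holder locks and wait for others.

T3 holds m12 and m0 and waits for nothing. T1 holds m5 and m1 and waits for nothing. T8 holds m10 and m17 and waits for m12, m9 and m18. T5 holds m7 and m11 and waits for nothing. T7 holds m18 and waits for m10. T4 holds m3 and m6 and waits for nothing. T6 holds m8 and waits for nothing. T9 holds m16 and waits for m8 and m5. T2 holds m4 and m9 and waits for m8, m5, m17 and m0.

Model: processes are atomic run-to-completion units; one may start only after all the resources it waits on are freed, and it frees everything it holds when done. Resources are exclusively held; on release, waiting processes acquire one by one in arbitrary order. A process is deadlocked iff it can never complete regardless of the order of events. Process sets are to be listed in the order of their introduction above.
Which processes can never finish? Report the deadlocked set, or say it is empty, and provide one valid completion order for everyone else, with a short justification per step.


Deadlocked: T8, T7 and T2.
Key observation: the waits loop around T8 -> T7 -> T8 with no way out; T2 is caught in further circular waits.
The rest can finish in the order T6, T3, T4, T5, T1, T9.
Step-by-step check:
  T6 waits on nothing -> runs at once and releases m8
  T3 waits on nothing -> runs at once and releases m12 and m0
  T4 waits on nothing -> runs at once and releases m3 and m6
  T5 waits on nothing -> runs at once and releases m7 and m11
  T1 waits on nothing -> runs at once and releases m5 and m1
  run T9 (all its waits — m8 and m5 — are resolved); releases m16


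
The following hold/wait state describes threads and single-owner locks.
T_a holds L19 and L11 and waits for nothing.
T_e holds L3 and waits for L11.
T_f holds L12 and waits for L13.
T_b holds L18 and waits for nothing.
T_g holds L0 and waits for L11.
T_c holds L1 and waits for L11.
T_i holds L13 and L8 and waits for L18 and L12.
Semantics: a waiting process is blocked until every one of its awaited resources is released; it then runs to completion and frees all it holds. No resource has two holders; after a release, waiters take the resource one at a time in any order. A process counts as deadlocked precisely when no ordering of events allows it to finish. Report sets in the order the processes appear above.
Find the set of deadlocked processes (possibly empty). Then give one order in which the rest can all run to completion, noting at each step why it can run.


Deadlocked: T_f and T_i.
Key observation: along T_f -> T_i -> T_f, each member waits on what the next one holds — a deadlock; no other process is dragged down with it.
One completion order for the rest: T_a, T_b, T_g, T_e, T_c.
Check, step by step:
  run T_a (it waits on nothing); releases L19 and L11
  run T_b (it waits on nothing); releases L18
  T_g waits on L11 — all released -> runs and releases L0
  T_e waits on L11 — all released -> runs and releases L3
  T_c waits on L11 — all released -> runs and releases L1


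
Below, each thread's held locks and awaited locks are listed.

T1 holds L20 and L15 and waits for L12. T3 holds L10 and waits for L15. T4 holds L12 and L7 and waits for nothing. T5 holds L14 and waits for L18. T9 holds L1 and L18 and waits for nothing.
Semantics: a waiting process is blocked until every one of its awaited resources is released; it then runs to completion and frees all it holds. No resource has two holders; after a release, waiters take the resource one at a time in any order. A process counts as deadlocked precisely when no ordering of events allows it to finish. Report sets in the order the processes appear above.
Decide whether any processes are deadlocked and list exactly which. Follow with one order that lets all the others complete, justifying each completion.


The deadlocked set is empty.
Key observation: the wait graph is acyclic; completion cascades from the unblocked processes through everyone else.
One completion order for the rest: T4, T9, T5, T1, T3.
Walking it through:
  T4: no waits; runs immediately, freeing L12 and L7
  T9: no waits; runs immediately, freeing L1 and L18
  run T5 (all its waits — L18 — are resolved); releases L14
  run T1 (all its waits — L12 — are resolved); releases L20 and L15
  run T3 (all its waits — L15 — are resolved); releases L10


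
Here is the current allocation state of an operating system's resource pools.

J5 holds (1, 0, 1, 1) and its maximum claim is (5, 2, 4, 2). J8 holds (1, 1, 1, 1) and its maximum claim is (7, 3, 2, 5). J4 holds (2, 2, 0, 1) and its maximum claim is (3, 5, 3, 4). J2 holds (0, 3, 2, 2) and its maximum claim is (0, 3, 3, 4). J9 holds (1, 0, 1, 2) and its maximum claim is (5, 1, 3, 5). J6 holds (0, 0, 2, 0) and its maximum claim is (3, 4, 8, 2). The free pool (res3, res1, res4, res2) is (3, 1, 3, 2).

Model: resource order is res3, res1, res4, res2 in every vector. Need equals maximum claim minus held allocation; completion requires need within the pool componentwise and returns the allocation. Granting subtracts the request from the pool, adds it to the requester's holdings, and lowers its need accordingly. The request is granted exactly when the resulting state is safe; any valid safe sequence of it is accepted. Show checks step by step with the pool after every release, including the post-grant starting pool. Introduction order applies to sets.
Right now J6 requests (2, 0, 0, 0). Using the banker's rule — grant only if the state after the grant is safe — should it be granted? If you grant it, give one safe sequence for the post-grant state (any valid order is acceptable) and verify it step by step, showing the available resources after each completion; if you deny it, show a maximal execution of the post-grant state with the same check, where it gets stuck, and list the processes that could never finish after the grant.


DENY. Granting would leave the state unsafe.
Key observation: after J2, J4 the pool peaks at (3, 6, 5, 5), and each blocked process is short somewhere: J5 on res3; J8 on res3; J9 on res3; J6 on res4.
Pretend the grant happened; the run J2, J4 goes as far as possible. Check, step by step:
  pool = (1, 1, 3, 2)
  J2: need (0, 0, 1, 2) fits (1, 1, 3, 2); releases (0, 3, 2, 2), pool now (1, 4, 5, 4)
  J4: need (1, 3, 3, 3) fits (1, 4, 5, 4); releases (2, 2, 0, 1), pool now (3, 6, 5, 5)
  J5 still needs (4, 2, 3, 1) but only (3, 6, 5, 5) is free — short on res3
  J8 still needs (6, 2, 1, 4) but only (3, 6, 5, 5) is free — short on res3
  J9 still needs (4, 1, 2, 3) but only (3, 6, 5, 5) is free — short on res3
  J6 still needs (1, 4, 6, 2) but only (3, 6, 5, 5) is free — short on res4
Processes that could never finish after the grant: J5, J8, J9 and J6.


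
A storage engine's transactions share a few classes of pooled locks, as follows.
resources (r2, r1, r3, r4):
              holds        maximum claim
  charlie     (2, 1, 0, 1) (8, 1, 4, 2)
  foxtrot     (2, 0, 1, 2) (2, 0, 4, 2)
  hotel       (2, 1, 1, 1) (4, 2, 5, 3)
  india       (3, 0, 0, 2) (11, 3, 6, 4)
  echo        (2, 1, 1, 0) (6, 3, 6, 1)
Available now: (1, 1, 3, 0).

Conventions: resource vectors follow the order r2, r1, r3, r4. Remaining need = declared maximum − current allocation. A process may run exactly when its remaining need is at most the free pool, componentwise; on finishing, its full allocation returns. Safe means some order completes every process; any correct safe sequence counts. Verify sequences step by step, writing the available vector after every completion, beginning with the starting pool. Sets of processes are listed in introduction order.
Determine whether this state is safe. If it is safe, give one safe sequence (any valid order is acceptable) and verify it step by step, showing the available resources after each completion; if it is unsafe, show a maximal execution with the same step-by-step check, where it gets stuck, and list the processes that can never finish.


SAFE, for example via the order foxtrot, hotel, echo, charlie, india.
Key observation: at foxtrot the run first touches a limit — (0, 0, 3, 0) against (1, 1, 3, 0), exact on a resource it actually requests.
Walking it through:
  pool = (1, 1, 3, 0)
  foxtrot needs (0, 0, 3, 0) <= (1, 1, 3, 0) -> finishes; pool += (2, 0, 1, 2) = (3, 1, 4, 2)
  hotel needs (2, 1, 4, 2) <= (3, 1, 4, 2) -> finishes; pool += (2, 1, 1, 1) = (5, 2, 5, 3)
  echo needs (4, 2, 5, 1) <= (5, 2, 5, 3) -> finishes; pool += (2, 1, 1, 0) = (7, 3, 6, 3)
  charlie needs (6, 0, 4, 1) <= (7, 3, 6, 3) -> finishes; pool += (2, 1, 0, 1) = (9, 4, 6, 4)
  india needs (8, 3, 6, 2) <= (9, 4, 6, 4) -> finishes; pool += (3, 0, 0, 2) = (12, 4, 6, 6)
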